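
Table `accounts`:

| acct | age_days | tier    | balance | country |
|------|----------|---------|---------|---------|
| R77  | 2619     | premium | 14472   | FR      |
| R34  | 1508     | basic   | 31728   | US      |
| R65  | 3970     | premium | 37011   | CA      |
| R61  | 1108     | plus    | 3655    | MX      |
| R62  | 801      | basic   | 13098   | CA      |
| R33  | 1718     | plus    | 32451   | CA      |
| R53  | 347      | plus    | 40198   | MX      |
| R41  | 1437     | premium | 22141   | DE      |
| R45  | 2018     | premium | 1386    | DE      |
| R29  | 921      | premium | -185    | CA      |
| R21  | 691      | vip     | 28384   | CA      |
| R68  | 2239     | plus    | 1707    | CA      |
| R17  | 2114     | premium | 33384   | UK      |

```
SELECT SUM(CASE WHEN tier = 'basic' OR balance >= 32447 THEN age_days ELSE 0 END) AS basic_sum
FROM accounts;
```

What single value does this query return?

acct=R77: ✗
acct=R34: ✓ → 1508
acct=R65: ✓ → 3970
acct=R61: ✗
acct=R62: ✓ → 801
acct=R33: ✓ → 1718
acct=R53: ✓ → 347
acct=R41: ✗
acct=R45: ✗
acct=R29: ✗
acct=R21: ✗
acct=R68: ✗
acct=R17: ✓ → 2114
basic_sum = 1508 + 3970 + 801 + 1718 + 347 + 2114 = 10458

10458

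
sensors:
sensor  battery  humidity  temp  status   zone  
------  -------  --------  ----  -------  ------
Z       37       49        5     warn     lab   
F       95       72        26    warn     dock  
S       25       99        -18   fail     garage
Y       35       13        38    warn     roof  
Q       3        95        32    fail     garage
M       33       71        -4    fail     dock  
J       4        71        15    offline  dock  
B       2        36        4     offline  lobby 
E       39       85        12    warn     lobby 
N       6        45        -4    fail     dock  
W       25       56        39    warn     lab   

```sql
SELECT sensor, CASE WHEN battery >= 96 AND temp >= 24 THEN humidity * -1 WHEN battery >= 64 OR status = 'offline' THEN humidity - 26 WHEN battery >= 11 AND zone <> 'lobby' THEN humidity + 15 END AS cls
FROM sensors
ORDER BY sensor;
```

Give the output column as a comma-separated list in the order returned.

10, NULL, 46, 45, 86, NULL, NULL, 114, 71, 28, 64

sensor=B: battery >= 64 OR status = 'offline' → 10
sensor=E: (no match → NULL) → NULL
sensor=F: battery >= 64 OR status = 'offline' → 46
sensor=J: battery >= 64 OR status = 'offline' → 45
sensor=M: battery >= 11 AND zone <> 'lobby' → 86
sensor=N: (no match → NULL) → NULL
sensor=Q: (no match → NULL) → NULL
sensor=S: battery >= 11 AND zone <> 'lobby' → 114
sensor=W: battery >= 11 AND zone <> 'lobby' → 71
sensor=Y: battery >= 11 AND zone <> 'lobby' → 28
sensor=Z: battery >= 11 AND zone <> 'lobby' → 64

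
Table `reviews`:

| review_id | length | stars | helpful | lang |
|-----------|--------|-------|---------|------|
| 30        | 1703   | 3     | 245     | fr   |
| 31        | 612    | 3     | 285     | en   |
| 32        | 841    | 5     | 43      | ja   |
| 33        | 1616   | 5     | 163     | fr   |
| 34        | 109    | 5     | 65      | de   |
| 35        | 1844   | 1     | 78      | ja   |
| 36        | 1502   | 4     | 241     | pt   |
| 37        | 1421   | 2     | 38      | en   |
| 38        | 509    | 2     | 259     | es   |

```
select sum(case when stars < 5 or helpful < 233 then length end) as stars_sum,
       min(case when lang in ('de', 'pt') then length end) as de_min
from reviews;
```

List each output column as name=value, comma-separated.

stars_sum=10157, de_min=109

[stars_sum: stars < 5 or helpful < 233]
review_id=30: ✓ → 1703
review_id=31: ✓ → 612
review_id=32: ✓ → 841
review_id=33: ✓ → 1616
review_id=34: ✓ → 109
review_id=35: ✓ → 1844
review_id=36: ✓ → 1502
review_id=37: ✓ → 1421
review_id=38: ✓ → 509
stars_sum = 1703 + 612 + 841 + 1616 + 109 + 1844 + 1502 + 1421 + 509 = 10157
—
[de_min: lang in ('de', 'pt')]
review_id=30: ✗
review_id=31: ✗
review_id=32: ✗
review_id=33: ✗
review_id=34: ✓ → 109
review_id=35: ✗
review_id=36: ✓ → 1502
review_id=37: ✗
review_id=38: ✗
de_min = MIN(109, 1502) = 109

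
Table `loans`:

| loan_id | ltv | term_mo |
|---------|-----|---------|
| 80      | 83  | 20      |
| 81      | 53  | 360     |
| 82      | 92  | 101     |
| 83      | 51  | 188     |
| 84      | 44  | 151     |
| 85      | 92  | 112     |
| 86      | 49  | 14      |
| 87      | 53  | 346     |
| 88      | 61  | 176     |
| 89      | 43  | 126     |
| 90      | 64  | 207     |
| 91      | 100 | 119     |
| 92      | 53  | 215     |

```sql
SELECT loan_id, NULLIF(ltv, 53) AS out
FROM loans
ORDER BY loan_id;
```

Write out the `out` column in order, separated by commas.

83, NULL, 92, 51, 44, 92, 49, NULL, 61, 43, 64, 100, NULL

loan_id=80: ltv=83 vs 53: differ → 83
loan_id=81: ltv=53 vs 53: equal → NULL
loan_id=82: ltv=92 vs 53: differ → 92
loan_id=83: ltv=51 vs 53: differ → 51
loan_id=84: ltv=44 vs 53: differ → 44
loan_id=85: ltv=92 vs 53: differ → 92
loan_id=86: ltv=49 vs 53: differ → 49
loan_id=87: ltv=53 vs 53: equal → NULL
loan_id=88: ltv=61 vs 53: differ → 61
loan_id=89: ltv=43 vs 53: differ → 43
loan_id=90: ltv=64 vs 53: differ → 64
loan_id=91: ltv=100 vs 53: differ → 100
loan_id=92: ltv=53 vs 53: equal → NULL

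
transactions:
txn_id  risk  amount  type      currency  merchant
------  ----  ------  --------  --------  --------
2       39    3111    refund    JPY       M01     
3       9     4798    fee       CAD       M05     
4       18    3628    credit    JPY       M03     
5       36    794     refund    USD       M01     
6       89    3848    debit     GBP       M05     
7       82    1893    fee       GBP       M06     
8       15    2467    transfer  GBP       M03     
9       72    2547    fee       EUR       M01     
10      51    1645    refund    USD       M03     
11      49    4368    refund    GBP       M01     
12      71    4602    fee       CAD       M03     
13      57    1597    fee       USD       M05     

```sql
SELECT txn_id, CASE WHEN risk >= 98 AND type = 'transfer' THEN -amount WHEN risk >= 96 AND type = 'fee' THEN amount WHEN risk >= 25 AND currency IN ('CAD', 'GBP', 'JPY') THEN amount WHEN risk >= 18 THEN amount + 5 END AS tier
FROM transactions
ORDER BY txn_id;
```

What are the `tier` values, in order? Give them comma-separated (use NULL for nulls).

3111, NULL, 3633, 799, 3848, 1893, NULL, 2552, 1650, 4368, 4602, 1602

txn_id=2: risk >= 25 AND currency IN ('CAD', 'GBP', 'JPY') → 3111
txn_id=3: (no match → NULL) → NULL
txn_id=4: risk >= 18 → 3633
txn_id=5: risk >= 18 → 799
txn_id=6: risk >= 25 AND currency IN ('CAD', 'GBP', 'JPY') → 3848
txn_id=7: risk >= 25 AND currency IN ('CAD', 'GBP', 'JPY') → 1893
txn_id=8: (no match → NULL) → NULL
txn_id=9: risk >= 18 → 2552
txn_id=10: risk >= 18 → 1650
txn_id=11: risk >= 25 AND currency IN ('CAD', 'GBP', 'JPY') → 4368
txn_id=12: risk >= 25 AND currency IN ('CAD', 'GBP', 'JPY') → 4602
txn_id=13: risk >= 18 → 1602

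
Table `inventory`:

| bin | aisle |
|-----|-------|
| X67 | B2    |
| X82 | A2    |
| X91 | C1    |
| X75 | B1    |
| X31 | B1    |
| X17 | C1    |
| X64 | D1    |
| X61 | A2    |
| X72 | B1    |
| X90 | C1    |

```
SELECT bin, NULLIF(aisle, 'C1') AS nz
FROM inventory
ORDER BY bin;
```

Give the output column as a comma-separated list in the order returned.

bin=X17: aisle=C1 vs C1: equal → NULL
bin=X31: aisle=B1 vs C1: differ → B1
bin=X61: aisle=A2 vs C1: differ → A2
bin=X64: aisle=D1 vs C1: differ → D1
bin=X67: aisle=B2 vs C1: differ → B2
bin=X72: aisle=B1 vs C1: differ → B1
bin=X75: aisle=B1 vs C1: differ → B1
bin=X82: aisle=A2 vs C1: differ → A2
bin=X90: aisle=C1 vs C1: equal → NULL
bin=X91: aisle=C1 vs C1: equal → NULL

NULL, B1, A2, D1, B2, B1, B1, A2, NULL, NULL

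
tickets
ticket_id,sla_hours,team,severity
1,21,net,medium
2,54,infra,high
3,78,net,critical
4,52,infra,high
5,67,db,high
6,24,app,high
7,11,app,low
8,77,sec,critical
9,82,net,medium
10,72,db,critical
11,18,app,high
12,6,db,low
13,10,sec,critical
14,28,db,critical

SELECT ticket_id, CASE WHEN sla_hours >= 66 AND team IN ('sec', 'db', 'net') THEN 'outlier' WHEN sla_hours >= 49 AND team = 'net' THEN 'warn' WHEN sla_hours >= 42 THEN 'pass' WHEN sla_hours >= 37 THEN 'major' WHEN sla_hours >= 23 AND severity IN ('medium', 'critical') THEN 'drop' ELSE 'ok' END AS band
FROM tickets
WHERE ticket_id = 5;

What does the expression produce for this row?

ticket_id = 5: sla_hours=67, team=db, severity=high.
sla_hours >= 66 AND team IN ('sec', 'db', 'net') → true → outlier

outlier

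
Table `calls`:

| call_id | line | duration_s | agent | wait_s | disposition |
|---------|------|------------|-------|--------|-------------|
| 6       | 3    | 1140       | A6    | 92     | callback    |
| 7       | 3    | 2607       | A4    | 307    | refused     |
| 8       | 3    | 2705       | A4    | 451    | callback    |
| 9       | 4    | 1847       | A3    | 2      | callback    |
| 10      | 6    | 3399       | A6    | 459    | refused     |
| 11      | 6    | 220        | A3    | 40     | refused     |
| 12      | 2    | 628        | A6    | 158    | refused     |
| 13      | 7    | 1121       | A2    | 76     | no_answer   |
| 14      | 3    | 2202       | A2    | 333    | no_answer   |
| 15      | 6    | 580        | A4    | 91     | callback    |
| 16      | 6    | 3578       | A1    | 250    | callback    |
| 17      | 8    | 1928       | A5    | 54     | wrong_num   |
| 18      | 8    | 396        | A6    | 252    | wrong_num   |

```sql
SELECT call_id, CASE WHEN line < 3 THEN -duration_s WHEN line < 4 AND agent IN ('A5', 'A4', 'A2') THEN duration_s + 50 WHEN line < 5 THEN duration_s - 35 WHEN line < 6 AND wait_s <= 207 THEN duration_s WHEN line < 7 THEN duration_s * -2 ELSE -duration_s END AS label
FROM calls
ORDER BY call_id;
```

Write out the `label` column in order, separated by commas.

1105, 2657, 2755, 1812, -6798, -440, -628, -1121, 2252, -1160, -7156, -1928, -396

call_id=6: line < 5 → 1105
call_id=7: line < 4 AND agent IN ('A5', 'A4', 'A2') → 2657
call_id=8: line < 4 AND agent IN ('A5', 'A4', 'A2') → 2755
call_id=9: line < 5 → 1812
call_id=10: line < 7 → -6798
call_id=11: line < 7 → -440
call_id=12: line < 3 → -628
call_id=13: ELSE → -1121
call_id=14: line < 4 AND agent IN ('A5', 'A4', 'A2') → 2252
call_id=15: line < 7 → -1160
call_id=16: line < 7 → -7156
call_id=17: ELSE → -1928
call_id=18: ELSE → -396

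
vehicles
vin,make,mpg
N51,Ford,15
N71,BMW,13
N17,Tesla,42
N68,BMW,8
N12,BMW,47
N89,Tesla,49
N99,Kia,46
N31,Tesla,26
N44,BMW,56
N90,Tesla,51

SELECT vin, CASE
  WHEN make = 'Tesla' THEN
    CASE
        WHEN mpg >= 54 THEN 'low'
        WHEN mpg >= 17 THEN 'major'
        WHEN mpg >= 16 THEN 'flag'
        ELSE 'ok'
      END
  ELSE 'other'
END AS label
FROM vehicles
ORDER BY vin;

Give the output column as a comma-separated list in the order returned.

other, major, major, other, other, other, other, major, major, other

vin=N12: make='BMW' → outer ELSE → other
vin=N17: make='Tesla' → inner[mpg >= 17] → major
vin=N31: make='Tesla' → inner[mpg >= 17] → major
vin=N44: make='BMW' → outer ELSE → other
vin=N51: make='Ford' → outer ELSE → other
vin=N68: make='BMW' → outer ELSE → other
vin=N71: make='BMW' → outer ELSE → other
vin=N89: make='Tesla' → inner[mpg >= 17] → major
vin=N90: make='Tesla' → inner[mpg >= 17] → major
vin=N99: make='Kia' → outer ELSE → other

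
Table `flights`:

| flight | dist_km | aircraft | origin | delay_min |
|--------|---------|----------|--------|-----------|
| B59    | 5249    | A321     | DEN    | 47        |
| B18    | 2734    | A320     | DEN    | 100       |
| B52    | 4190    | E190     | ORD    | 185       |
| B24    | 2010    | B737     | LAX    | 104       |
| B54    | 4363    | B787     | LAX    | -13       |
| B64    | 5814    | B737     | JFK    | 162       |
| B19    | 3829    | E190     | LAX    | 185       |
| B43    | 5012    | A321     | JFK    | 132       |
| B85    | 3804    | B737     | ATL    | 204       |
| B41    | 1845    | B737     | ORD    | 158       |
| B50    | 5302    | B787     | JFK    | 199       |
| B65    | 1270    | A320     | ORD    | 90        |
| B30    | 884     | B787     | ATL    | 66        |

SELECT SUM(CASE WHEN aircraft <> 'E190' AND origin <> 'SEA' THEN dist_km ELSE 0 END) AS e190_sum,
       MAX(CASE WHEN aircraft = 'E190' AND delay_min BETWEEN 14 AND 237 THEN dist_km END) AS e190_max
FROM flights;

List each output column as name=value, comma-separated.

[e190_sum: aircraft <> 'E190' AND origin <> 'SEA']
flight=B59: ✓ → 5249
flight=B18: ✓ → 2734
flight=B52: ✗
flight=B24: ✓ → 2010
flight=B54: ✓ → 4363
flight=B64: ✓ → 5814
flight=B19: ✗
flight=B43: ✓ → 5012
flight=B85: ✓ → 3804
flight=B41: ✓ → 1845
flight=B50: ✓ → 5302
flight=B65: ✓ → 1270
flight=B30: ✓ → 884
e190_sum = 5249 + 2734 + 2010 + 4363 + 5814 + 5012 + 3804 + 1845 + 5302 + 1270 + 884 = 38287
—
[e190_max: aircraft = 'E190' AND delay_min BETWEEN 14 AND 237]
flight=B59: ✗
flight=B18: ✗
flight=B52: ✓ → 4190
flight=B24: ✗
flight=B54: ✗
flight=B64: ✗
flight=B19: ✓ → 3829
flight=B43: ✗
flight=B85: ✗
flight=B41: ✗
flight=B50: ✗
flight=B65: ✗
flight=B30: ✗
e190_max = MAX(4190, 3829) = 4190

e190_sum=38287, e190_max=4190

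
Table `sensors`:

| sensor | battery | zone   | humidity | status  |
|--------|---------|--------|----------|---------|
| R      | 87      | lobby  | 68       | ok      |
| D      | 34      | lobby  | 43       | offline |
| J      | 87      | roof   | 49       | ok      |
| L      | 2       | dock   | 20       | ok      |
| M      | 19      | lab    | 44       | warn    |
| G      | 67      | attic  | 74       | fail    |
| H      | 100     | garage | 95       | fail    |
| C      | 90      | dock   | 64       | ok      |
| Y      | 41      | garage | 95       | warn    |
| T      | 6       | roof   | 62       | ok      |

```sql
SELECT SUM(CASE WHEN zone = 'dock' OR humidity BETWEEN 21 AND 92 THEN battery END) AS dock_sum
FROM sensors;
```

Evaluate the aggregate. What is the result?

sensor=R: ✓ → 87
sensor=D: ✓ → 34
sensor=J: ✓ → 87
sensor=L: ✓ → 2
sensor=M: ✓ → 19
sensor=G: ✓ → 67
sensor=H: ✗
sensor=C: ✓ → 90
sensor=Y: ✗
sensor=T: ✓ → 6
dock_sum = 87 + 34 + 87 + 2 + 19 + 67 + 90 + 6 = 392

392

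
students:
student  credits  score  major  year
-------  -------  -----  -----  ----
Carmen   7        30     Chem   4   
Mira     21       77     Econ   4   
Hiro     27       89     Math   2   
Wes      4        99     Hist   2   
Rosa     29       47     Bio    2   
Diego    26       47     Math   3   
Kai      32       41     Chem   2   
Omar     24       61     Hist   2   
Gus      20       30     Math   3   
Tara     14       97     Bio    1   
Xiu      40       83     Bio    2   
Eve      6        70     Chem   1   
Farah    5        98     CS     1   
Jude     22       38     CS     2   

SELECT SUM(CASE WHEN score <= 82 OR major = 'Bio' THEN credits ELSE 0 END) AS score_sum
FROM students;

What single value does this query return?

241

student=Carmen: ✓ → 7
student=Mira: ✓ → 21
student=Hiro: ✗
student=Wes: ✗
student=Rosa: ✓ → 29
student=Diego: ✓ → 26
student=Kai: ✓ → 32
student=Omar: ✓ → 24
student=Gus: ✓ → 20
student=Tara: ✓ → 14
student=Xiu: ✓ → 40
student=Eve: ✓ → 6
student=Farah: ✗
student=Jude: ✓ → 22
score_sum = 7 + 21 + 29 + 26 + 32 + 24 + 20 + 14 + 40 + 6 + 22 = 241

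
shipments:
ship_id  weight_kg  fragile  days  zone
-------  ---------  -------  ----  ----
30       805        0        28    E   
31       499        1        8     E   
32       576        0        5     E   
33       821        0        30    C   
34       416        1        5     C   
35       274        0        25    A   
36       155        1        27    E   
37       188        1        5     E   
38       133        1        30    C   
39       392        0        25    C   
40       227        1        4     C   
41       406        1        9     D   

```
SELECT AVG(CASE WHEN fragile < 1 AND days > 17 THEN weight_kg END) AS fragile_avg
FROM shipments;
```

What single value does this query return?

ship_id=30: ✓ → 805
ship_id=31: ✗
ship_id=32: ✗
ship_id=33: ✓ → 821
ship_id=34: ✗
ship_id=35: ✓ → 274
ship_id=36: ✗
ship_id=37: ✗
ship_id=38: ✗
ship_id=39: ✓ → 392
ship_id=40: ✗
ship_id=41: ✗
fragile_avg = (805 + 821 + 274 + 392) / 4 = 573

573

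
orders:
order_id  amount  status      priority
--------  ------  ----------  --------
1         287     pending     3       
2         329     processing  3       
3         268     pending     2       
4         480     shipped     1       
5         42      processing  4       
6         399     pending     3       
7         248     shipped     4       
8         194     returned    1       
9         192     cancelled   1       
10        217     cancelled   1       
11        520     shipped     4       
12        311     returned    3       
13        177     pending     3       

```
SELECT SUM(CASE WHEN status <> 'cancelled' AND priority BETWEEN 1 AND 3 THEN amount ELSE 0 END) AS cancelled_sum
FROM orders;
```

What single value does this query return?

2445

order_id=1: ✓ → 287
order_id=2: ✓ → 329
order_id=3: ✓ → 268
order_id=4: ✓ → 480
order_id=5: ✗
order_id=6: ✓ → 399
order_id=7: ✗
order_id=8: ✓ → 194
order_id=9: ✗
order_id=10: ✗
order_id=11: ✗
order_id=12: ✓ → 311
order_id=13: ✓ → 177
cancelled_sum = 287 + 329 + 268 + 480 + 399 + 194 + 311 + 177 = 2445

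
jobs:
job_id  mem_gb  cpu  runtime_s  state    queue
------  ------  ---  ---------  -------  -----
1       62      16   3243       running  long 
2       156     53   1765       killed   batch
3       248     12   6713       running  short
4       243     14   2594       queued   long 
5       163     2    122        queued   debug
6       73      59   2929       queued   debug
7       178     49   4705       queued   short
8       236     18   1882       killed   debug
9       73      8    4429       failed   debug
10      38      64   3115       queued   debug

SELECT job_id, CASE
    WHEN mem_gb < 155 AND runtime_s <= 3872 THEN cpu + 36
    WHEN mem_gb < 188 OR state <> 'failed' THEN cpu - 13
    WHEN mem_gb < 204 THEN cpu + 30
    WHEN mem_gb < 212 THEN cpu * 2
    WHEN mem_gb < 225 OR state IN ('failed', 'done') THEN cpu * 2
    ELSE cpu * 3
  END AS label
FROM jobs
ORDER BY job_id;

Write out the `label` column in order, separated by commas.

52, 40, -1, 1, -11, 95, 36, 5, -5, 100

job_id=1: mem_gb < 155 AND runtime_s <= 3872 → 52
job_id=2: mem_gb < 188 OR state <> 'failed' → 40
job_id=3: mem_gb < 188 OR state <> 'failed' → -1
job_id=4: mem_gb < 188 OR state <> 'failed' → 1
job_id=5: mem_gb < 188 OR state <> 'failed' → -11
job_id=6: mem_gb < 155 AND runtime_s <= 3872 → 95
job_id=7: mem_gb < 188 OR state <> 'failed' → 36
job_id=8: mem_gb < 188 OR state <> 'failed' → 5
job_id=9: mem_gb < 188 OR state <> 'failed' → -5
job_id=10: mem_gb < 155 AND runtime_s <= 3872 → 100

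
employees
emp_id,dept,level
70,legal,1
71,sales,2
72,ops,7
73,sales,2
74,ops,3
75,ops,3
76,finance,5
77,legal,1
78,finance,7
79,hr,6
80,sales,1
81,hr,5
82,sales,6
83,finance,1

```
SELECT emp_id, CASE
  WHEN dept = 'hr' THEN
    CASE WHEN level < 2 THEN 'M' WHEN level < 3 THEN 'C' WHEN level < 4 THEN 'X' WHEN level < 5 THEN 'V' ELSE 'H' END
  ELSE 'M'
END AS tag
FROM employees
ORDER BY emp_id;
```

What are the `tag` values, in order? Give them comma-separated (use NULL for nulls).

M, M, M, M, M, M, M, M, M, H, M, H, M, M

emp_id=70: dept='legal' → outer ELSE → M
emp_id=71: dept='sales' → outer ELSE → M
emp_id=72: dept='ops' → outer ELSE → M
emp_id=73: dept='sales' → outer ELSE → M
emp_id=74: dept='ops' → outer ELSE → M
emp_id=75: dept='ops' → outer ELSE → M
emp_id=76: dept='finance' → outer ELSE → M
emp_id=77: dept='legal' → outer ELSE → M
emp_id=78: dept='finance' → outer ELSE → M
emp_id=79: dept='hr' → inner[ELSE] → H
emp_id=80: dept='sales' → outer ELSE → M
emp_id=81: dept='hr' → inner[ELSE] → H
emp_id=82: dept='sales' → outer ELSE → M
emp_id=83: dept='finance' → outer ELSE → M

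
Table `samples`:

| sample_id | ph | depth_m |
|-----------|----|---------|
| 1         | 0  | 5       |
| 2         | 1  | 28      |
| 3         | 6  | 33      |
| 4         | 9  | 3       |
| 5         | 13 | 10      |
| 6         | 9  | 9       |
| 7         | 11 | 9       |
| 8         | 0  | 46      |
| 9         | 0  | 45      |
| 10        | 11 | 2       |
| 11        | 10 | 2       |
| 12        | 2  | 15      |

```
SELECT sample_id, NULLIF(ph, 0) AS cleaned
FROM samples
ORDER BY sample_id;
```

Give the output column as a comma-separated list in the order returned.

NULL, 1, 6, 9, 13, 9, 11, NULL, NULL, 11, 10, 2

sample_id=1: ph=0 vs 0: equal → NULL
sample_id=2: ph=1 vs 0: differ → 1
sample_id=3: ph=6 vs 0: differ → 6
sample_id=4: ph=9 vs 0: differ → 9
sample_id=5: ph=13 vs 0: differ → 13
sample_id=6: ph=9 vs 0: differ → 9
sample_id=7: ph=11 vs 0: differ → 11
sample_id=8: ph=0 vs 0: equal → NULL
sample_id=9: ph=0 vs 0: equal → NULL
sample_id=10: ph=11 vs 0: differ → 11
sample_id=11: ph=10 vs 0: differ → 10
sample_id=12: ph=2 vs 0: differ → 2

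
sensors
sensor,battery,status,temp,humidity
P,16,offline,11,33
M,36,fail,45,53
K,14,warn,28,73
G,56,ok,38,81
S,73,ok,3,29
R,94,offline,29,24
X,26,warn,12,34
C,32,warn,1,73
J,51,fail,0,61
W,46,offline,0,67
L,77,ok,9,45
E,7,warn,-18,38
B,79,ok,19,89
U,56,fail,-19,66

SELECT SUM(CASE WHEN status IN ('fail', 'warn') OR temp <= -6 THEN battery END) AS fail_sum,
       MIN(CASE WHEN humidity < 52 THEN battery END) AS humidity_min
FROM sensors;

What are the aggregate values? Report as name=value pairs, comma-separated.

fail_sum=222, humidity_min=7

[fail_sum: status IN ('fail', 'warn') OR temp <= -6]
sensor=P: ✗
sensor=M: ✓ → 36
sensor=K: ✓ → 14
sensor=G: ✗
sensor=S: ✗
sensor=R: ✗
sensor=X: ✓ → 26
sensor=C: ✓ → 32
sensor=J: ✓ → 51
sensor=W: ✗
sensor=L: ✗
sensor=E: ✓ → 7
sensor=B: ✗
sensor=U: ✓ → 56
fail_sum = 36 + 14 + 26 + 32 + 51 + 7 + 56 = 222
—
[humidity_min: humidity < 52]
sensor=P: ✓ → 16
sensor=M: ✗
sensor=K: ✗
sensor=G: ✗
sensor=S: ✓ → 73
sensor=R: ✓ → 94
sensor=X: ✓ → 26
sensor=C: ✗
sensor=J: ✗
sensor=W: ✗
sensor=L: ✓ → 77
sensor=E: ✓ → 7
sensor=B: ✗
sensor=U: ✗
humidity_min = MIN(16, 73, 94, 26, 77, 7) = 7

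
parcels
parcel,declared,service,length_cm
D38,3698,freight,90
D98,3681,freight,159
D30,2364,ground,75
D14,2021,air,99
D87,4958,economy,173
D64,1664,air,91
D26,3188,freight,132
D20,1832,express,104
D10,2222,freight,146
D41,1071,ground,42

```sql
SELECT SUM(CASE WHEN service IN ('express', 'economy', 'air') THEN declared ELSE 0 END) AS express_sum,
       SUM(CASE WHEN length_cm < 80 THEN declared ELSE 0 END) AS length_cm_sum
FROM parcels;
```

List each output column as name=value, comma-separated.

express_sum=10475, length_cm_sum=3435

[express_sum: service IN ('express', 'economy', 'air')]
parcel=D38: ✗
parcel=D98: ✗
parcel=D30: ✗
parcel=D14: ✓ → 2021
parcel=D87: ✓ → 4958
parcel=D64: ✓ → 1664
parcel=D26: ✗
parcel=D20: ✓ → 1832
parcel=D10: ✗
parcel=D41: ✗
express_sum = 2021 + 4958 + 1664 + 1832 = 10475
—
[length_cm_sum: length_cm < 80]
parcel=D38: ✗
parcel=D98: ✗
parcel=D30: ✓ → 2364
parcel=D14: ✗
parcel=D87: ✗
parcel=D64: ✗
parcel=D26: ✗
parcel=D20: ✗
parcel=D10: ✗
parcel=D41: ✓ → 1071
length_cm_sum = 2364 + 1071 = 3435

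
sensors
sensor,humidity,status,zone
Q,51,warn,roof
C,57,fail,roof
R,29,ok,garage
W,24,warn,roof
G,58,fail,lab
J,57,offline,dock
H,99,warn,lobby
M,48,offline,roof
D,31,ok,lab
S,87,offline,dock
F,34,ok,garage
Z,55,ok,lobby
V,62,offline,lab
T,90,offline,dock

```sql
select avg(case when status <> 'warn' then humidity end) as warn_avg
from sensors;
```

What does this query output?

sensor=Q: ✗
sensor=C: ✓ → 57
sensor=R: ✓ → 29
sensor=W: ✗
sensor=G: ✓ → 58
sensor=J: ✓ → 57
sensor=H: ✗
sensor=M: ✓ → 48
sensor=D: ✓ → 31
sensor=S: ✓ → 87
sensor=F: ✓ → 34
sensor=Z: ✓ → 55
sensor=V: ✓ → 62
sensor=T: ✓ → 90
warn_avg = (57 + 29 + 58 + 57 + 48 + 31 + 87 + 34 + 55 + 62 + 90) / 11 = 55.2727272727

55.2727272727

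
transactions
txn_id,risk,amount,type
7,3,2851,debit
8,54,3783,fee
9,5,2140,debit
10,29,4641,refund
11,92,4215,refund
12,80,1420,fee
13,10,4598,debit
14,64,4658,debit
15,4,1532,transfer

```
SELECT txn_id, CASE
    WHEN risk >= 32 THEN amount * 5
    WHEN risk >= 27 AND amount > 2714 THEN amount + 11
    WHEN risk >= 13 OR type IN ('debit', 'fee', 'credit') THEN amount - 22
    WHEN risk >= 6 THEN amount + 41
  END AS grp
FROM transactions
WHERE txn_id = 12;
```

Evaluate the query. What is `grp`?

txn_id = 12: risk=80, amount=1420, type=fee.
risk >= 32 → true → 7100

7100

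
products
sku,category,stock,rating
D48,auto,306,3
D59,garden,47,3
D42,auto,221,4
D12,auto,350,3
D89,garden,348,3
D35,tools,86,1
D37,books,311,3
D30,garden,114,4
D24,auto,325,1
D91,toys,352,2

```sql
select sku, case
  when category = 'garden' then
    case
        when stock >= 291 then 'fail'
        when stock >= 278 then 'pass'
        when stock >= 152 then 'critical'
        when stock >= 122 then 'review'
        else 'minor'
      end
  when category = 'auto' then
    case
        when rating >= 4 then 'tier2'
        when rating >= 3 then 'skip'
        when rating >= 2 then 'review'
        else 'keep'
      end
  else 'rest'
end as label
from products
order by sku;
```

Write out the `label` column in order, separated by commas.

sku=D12: category='auto' → inner[rating >= 3] → skip
sku=D24: category='auto' → inner[ELSE] → keep
sku=D30: category='garden' → inner[ELSE] → minor
sku=D35: category='tools' → outer ELSE → rest
sku=D37: category='books' → outer ELSE → rest
sku=D42: category='auto' → inner[rating >= 4] → tier2
sku=D48: category='auto' → inner[rating >= 3] → skip
sku=D59: category='garden' → inner[ELSE] → minor
sku=D89: category='garden' → inner[stock >= 291] → fail
sku=D91: category='toys' → outer ELSE → rest

skip, keep, minor, rest, rest, tier2, skip, minor, fail, rest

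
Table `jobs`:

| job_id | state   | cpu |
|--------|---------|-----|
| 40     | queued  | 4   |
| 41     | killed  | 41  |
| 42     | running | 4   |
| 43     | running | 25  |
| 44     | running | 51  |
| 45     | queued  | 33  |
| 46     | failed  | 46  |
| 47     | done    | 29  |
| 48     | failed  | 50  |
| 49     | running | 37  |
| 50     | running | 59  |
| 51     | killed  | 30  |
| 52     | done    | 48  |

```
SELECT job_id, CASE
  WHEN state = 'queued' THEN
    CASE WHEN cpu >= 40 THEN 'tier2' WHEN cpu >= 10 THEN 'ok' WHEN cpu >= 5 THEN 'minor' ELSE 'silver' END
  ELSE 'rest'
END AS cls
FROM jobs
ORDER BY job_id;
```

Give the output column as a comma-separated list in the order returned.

silver, rest, rest, rest, rest, ok, rest, rest, rest, rest, rest, rest, rest

job_id=40: state='queued' → inner[ELSE] → silver
job_id=41: state='killed' → outer ELSE → rest
job_id=42: state='running' → outer ELSE → rest
job_id=43: state='running' → outer ELSE → rest
job_id=44: state='running' → outer ELSE → rest
job_id=45: state='queued' → inner[cpu >= 10] → ok
job_id=46: state='failed' → outer ELSE → rest
job_id=47: state='done' → outer ELSE → rest
job_id=48: state='failed' → outer ELSE → rest
job_id=49: state='running' → outer ELSE → rest
job_id=50: state='running' → outer ELSE → rest
job_id=51: state='killed' → outer ELSE → rest
job_id=52: state='done' → outer ELSE → rest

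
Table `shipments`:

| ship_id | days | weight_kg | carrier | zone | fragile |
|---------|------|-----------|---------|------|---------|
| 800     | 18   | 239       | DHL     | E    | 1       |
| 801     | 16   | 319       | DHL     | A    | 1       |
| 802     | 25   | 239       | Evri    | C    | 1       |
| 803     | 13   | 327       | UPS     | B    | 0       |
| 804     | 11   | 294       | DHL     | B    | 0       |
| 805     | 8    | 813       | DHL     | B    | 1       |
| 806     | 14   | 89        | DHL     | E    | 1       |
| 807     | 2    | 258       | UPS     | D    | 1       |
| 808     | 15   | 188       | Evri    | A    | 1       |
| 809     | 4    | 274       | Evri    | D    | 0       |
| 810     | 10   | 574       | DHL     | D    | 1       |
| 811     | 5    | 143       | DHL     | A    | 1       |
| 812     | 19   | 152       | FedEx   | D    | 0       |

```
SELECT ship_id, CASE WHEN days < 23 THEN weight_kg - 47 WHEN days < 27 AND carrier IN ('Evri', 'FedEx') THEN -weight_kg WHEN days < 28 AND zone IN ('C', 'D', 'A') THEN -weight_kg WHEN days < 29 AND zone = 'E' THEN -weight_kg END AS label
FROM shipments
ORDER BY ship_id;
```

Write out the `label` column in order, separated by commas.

192, 272, -239, 280, 247, 766, 42, 211, 141, 227, 527, 96, 105

ship_id=800: days < 23 → 192
ship_id=801: days < 23 → 272
ship_id=802: days < 27 AND carrier IN ('Evri', 'FedEx') → -239
ship_id=803: days < 23 → 280
ship_id=804: days < 23 → 247
ship_id=805: days < 23 → 766
ship_id=806: days < 23 → 42
ship_id=807: days < 23 → 211
ship_id=808: days < 23 → 141
ship_id=809: days < 23 → 227
ship_id=810: days < 23 → 527
ship_id=811: days < 23 → 96
ship_id=812: days < 23 → 105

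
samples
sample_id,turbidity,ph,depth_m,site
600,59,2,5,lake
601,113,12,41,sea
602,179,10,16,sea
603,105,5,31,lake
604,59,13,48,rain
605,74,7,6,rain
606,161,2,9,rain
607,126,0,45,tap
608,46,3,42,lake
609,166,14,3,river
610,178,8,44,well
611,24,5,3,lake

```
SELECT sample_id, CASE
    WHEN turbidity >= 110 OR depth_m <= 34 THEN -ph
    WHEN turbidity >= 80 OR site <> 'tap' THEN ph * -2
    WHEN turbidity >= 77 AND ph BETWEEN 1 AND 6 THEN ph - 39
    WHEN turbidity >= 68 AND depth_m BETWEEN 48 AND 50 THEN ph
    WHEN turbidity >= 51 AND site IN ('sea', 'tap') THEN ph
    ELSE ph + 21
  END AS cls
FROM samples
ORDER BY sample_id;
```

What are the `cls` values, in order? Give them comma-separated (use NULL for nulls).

sample_id=600: turbidity >= 110 OR depth_m <= 34 → -2
sample_id=601: turbidity >= 110 OR depth_m <= 34 → -12
sample_id=602: turbidity >= 110 OR depth_m <= 34 → -10
sample_id=603: turbidity >= 110 OR depth_m <= 34 → -5
sample_id=604: turbidity >= 80 OR site <> 'tap' → -26
sample_id=605: turbidity >= 110 OR depth_m <= 34 → -7
sample_id=606: turbidity >= 110 OR depth_m <= 34 → -2
sample_id=607: turbidity >= 110 OR depth_m <= 34 → 0
sample_id=608: turbidity >= 80 OR site <> 'tap' → -6
sample_id=609: turbidity >= 110 OR depth_m <= 34 → -14
sample_id=610: turbidity >= 110 OR depth_m <= 34 → -8
sample_id=611: turbidity >= 110 OR depth_m <= 34 → -5

-2, -12, -10, -5, -26, -7, -2, 0, -6, -14, -8, -5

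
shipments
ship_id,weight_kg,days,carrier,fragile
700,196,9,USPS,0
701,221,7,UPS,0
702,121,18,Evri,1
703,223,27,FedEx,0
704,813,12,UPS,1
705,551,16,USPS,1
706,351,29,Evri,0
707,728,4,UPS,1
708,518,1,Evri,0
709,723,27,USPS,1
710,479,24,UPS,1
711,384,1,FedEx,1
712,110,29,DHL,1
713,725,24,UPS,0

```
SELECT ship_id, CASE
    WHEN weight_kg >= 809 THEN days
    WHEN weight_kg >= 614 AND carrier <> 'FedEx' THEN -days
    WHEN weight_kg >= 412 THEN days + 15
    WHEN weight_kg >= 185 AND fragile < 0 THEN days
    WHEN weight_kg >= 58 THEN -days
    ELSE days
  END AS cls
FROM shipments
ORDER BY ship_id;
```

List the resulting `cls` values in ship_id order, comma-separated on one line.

-9, -7, -18, -27, 12, 31, -29, -4, 16, -27, 39, -1, -29, -24

ship_id=700: weight_kg >= 58 → -9
ship_id=701: weight_kg >= 58 → -7
ship_id=702: weight_kg >= 58 → -18
ship_id=703: weight_kg >= 58 → -27
ship_id=704: weight_kg >= 809 → 12
ship_id=705: weight_kg >= 412 → 31
ship_id=706: weight_kg >= 58 → -29
ship_id=707: weight_kg >= 614 AND carrier <> 'FedEx' → -4
ship_id=708: weight_kg >= 412 → 16
ship_id=709: weight_kg >= 614 AND carrier <> 'FedEx' → -27
ship_id=710: weight_kg >= 412 → 39
ship_id=711: weight_kg >= 58 → -1
ship_id=712: weight_kg >= 58 → -29
ship_id=713: weight_kg >= 614 AND carrier <> 'FedEx' → -24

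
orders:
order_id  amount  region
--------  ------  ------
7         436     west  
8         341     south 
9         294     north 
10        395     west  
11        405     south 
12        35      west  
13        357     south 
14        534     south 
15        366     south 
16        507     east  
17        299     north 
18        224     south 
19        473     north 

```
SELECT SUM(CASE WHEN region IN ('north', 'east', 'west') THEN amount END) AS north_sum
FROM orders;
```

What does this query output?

order_id=7: ✓ → 436
order_id=8: ✗
order_id=9: ✓ → 294
order_id=10: ✓ → 395
order_id=11: ✗
order_id=12: ✓ → 35
order_id=13: ✗
order_id=14: ✗
order_id=15: ✗
order_id=16: ✓ → 507
order_id=17: ✓ → 299
order_id=18: ✗
order_id=19: ✓ → 473
north_sum = 436 + 294 + 395 + 35 + 507 + 299 + 473 = 2439

2439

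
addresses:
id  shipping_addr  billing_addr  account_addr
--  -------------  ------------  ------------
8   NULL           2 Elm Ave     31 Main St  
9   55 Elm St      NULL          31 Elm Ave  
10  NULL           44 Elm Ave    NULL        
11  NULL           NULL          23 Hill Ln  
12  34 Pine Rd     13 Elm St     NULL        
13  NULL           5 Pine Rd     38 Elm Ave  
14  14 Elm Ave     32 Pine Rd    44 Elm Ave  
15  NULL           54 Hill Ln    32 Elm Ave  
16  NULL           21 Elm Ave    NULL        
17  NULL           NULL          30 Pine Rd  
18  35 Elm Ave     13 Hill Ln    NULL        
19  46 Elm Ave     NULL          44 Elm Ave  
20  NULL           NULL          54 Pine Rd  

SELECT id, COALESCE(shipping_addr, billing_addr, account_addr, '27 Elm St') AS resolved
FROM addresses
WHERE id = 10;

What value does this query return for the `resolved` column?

id = 10: shipping_addr=NULL, billing_addr=44 Elm Ave, account_addr=NULL.
shipping_addr=NULL, billing_addr=44 Elm Ave → 44 Elm Ave

44 Elm Ave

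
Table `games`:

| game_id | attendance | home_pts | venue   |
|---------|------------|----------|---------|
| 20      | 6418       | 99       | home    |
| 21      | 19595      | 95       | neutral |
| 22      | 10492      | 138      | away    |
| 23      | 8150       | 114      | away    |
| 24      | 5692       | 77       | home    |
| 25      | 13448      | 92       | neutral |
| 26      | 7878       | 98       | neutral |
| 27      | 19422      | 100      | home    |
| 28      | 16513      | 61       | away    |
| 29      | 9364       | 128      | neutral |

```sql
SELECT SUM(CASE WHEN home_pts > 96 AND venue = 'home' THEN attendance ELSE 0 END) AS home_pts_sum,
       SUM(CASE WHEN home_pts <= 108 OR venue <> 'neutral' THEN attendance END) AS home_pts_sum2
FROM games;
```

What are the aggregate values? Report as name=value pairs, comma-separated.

home_pts_sum=25840, home_pts_sum2=107608

[home_pts_sum: home_pts > 96 AND venue = 'home']
game_id=20: ✓ → 6418
game_id=21: ✗
game_id=22: ✗
game_id=23: ✗
game_id=24: ✗
game_id=25: ✗
game_id=26: ✗
game_id=27: ✓ → 19422
game_id=28: ✗
game_id=29: ✗
home_pts_sum = 6418 + 19422 = 25840
—
[home_pts_sum2: home_pts <= 108 OR venue <> 'neutral']
game_id=20: ✓ → 6418
game_id=21: ✓ → 19595
game_id=22: ✓ → 10492
game_id=23: ✓ → 8150
game_id=24: ✓ → 5692
game_id=25: ✓ → 13448
game_id=26: ✓ → 7878
game_id=27: ✓ → 19422
game_id=28: ✓ → 16513
game_id=29: ✗
home_pts_sum2 = 6418 + 19595 + 10492 + 8150 + 5692 + 13448 + 7878 + 19422 + 16513 = 107608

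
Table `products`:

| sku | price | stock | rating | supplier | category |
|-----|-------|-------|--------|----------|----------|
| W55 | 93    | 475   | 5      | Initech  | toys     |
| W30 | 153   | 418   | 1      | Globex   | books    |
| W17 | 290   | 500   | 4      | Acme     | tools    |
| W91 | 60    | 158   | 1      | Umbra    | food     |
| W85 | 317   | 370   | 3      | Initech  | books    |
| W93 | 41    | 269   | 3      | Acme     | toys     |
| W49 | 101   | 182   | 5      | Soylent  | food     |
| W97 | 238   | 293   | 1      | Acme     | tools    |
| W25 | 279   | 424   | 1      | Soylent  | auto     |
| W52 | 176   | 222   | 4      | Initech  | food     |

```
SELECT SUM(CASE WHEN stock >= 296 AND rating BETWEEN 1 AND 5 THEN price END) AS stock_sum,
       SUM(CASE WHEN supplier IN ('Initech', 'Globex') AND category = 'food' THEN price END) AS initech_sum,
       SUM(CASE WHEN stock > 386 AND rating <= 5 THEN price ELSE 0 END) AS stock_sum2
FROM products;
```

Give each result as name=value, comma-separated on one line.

stock_sum=1132, initech_sum=176, stock_sum2=815

[stock_sum: stock >= 296 AND rating BETWEEN 1 AND 5]
sku=W55: ✓ → 93
sku=W30: ✓ → 153
sku=W17: ✓ → 290
sku=W91: ✗
sku=W85: ✓ → 317
sku=W93: ✗
sku=W49: ✗
sku=W97: ✗
sku=W25: ✓ → 279
sku=W52: ✗
stock_sum = 93 + 153 + 290 + 317 + 279 = 1132
—
[initech_sum: supplier IN ('Initech', 'Globex') AND category = 'food']
sku=W55: ✗
sku=W30: ✗
sku=W17: ✗
sku=W91: ✗
sku=W85: ✗
sku=W93: ✗
sku=W49: ✗
sku=W97: ✗
sku=W25: ✗
sku=W52: ✓ → 176
initech_sum = 176
—
[stock_sum2: stock > 386 AND rating <= 5]
sku=W55: ✓ → 93
sku=W30: ✓ → 153
sku=W17: ✓ → 290
sku=W91: ✗
sku=W85: ✗
sku=W93: ✗
sku=W49: ✗
sku=W97: ✗
sku=W25: ✓ → 279
sku=W52: ✗
stock_sum2 = 93 + 153 + 290 + 279 = 815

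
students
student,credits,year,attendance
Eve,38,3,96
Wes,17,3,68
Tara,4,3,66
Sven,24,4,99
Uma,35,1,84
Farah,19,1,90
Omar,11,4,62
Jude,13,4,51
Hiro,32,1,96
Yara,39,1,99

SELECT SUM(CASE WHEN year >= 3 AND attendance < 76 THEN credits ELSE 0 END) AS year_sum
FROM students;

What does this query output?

student=Eve: ✗
student=Wes: ✓ → 17
student=Tara: ✓ → 4
student=Sven: ✗
student=Uma: ✗
student=Farah: ✗
student=Omar: ✓ → 11
student=Jude: ✓ → 13
student=Hiro: ✗
student=Yara: ✗
year_sum = 17 + 4 + 11 + 13 = 45

45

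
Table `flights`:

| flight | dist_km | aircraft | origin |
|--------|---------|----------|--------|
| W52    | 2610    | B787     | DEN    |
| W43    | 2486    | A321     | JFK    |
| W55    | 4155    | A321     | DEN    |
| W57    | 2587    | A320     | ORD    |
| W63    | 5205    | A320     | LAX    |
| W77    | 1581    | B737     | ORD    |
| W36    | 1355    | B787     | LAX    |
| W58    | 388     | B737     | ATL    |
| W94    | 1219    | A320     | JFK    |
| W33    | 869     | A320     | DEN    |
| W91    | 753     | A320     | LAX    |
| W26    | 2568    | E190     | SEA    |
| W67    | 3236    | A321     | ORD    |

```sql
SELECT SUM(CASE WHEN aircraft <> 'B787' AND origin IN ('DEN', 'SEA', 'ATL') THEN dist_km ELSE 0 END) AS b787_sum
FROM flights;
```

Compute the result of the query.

7980

flight=W52: ✗
flight=W43: ✗
flight=W55: ✓ → 4155
flight=W57: ✗
flight=W63: ✗
flight=W77: ✗
flight=W36: ✗
flight=W58: ✓ → 388
flight=W94: ✗
flight=W33: ✓ → 869
flight=W91: ✗
flight=W26: ✓ → 2568
flight=W67: ✗
b787_sum = 4155 + 388 + 869 + 2568 = 7980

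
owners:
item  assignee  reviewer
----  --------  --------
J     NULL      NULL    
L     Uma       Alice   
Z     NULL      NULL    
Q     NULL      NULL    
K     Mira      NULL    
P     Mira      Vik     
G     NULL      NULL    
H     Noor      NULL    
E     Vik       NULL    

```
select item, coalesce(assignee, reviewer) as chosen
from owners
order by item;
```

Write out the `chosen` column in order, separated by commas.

item=E: assignee=Vik → Vik
item=G: assignee=NULL, reviewer=NULL (all NULL) → NULL
item=H: assignee=Noor → Noor
item=J: assignee=NULL, reviewer=NULL (all NULL) → NULL
item=K: assignee=Mira → Mira
item=L: assignee=Uma → Uma
item=P: assignee=Mira → Mira
item=Q: assignee=NULL, reviewer=NULL (all NULL) → NULL
item=Z: assignee=NULL, reviewer=NULL (all NULL) → NULL

Vik, NULL, Noor, NULL, Mira, Uma, Mira, NULL, NULL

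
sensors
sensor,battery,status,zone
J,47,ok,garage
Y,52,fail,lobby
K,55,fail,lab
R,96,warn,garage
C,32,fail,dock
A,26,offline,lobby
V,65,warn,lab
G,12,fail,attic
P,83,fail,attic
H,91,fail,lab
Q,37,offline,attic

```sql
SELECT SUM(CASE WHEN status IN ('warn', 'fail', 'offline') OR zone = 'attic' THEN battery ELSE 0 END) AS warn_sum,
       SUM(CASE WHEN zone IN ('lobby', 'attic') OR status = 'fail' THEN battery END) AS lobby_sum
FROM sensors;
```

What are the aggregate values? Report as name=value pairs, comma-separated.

warn_sum=549, lobby_sum=388

[warn_sum: status IN ('warn', 'fail', 'offline') OR zone = 'attic']
sensor=J: ✗
sensor=Y: ✓ → 52
sensor=K: ✓ → 55
sensor=R: ✓ → 96
sensor=C: ✓ → 32
sensor=A: ✓ → 26
sensor=V: ✓ → 65
sensor=G: ✓ → 12
sensor=P: ✓ → 83
sensor=H: ✓ → 91
sensor=Q: ✓ → 37
warn_sum = 52 + 55 + 96 + 32 + 26 + 65 + 12 + 83 + 91 + 37 = 549
—
[lobby_sum: zone IN ('lobby', 'attic') OR status = 'fail']
sensor=J: ✗
sensor=Y: ✓ → 52
sensor=K: ✓ → 55
sensor=R: ✗
sensor=C: ✓ → 32
sensor=A: ✓ → 26
sensor=V: ✗
sensor=G: ✓ → 12
sensor=P: ✓ → 83
sensor=H: ✓ → 91
sensor=Q: ✓ → 37
lobby_sum = 52 + 55 + 32 + 26 + 12 + 83 + 91 + 37 = 388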